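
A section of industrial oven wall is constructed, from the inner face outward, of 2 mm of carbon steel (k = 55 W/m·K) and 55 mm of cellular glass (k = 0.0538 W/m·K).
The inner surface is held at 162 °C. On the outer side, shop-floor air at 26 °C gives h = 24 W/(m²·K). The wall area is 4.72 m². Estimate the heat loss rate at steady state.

Model the wall as resistances in series:
R_carbon steel = L/(kA) = 0.002/(55×4.72) = 7.704×10^-6 K/W
R_cellular glass = L/(kA) = 0.055/(0.0538×4.72) = 0.2166 K/W
R_outer film = 1/(h_o·A) = 1/(24×4.72) = 0.008828 K/W
R_total = 0.2254 K/W
Q = ΔT / R_total = 136 / 0.2254

Q ≈ 603 W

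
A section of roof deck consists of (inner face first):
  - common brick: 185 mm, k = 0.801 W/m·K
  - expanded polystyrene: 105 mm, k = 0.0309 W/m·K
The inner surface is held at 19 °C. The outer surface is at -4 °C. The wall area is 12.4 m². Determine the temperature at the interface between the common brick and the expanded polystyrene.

Series thermal resistances:
R_common brick = L/(kA) = 0.185/(0.801×12.4) = 0.01863 K/W
R_expanded polystyrene = L/(kA) = 0.105/(0.0309×12.4) = 0.274 K/W
R_total = 0.2927 K/W;  Q = ΔT/R_total = 23/0.2927 = 78.59 W
T_interface = T_inner − Q·ΣR(inner→interface) = 19 − 78.6×0.01863

T ≈ 17.5 °C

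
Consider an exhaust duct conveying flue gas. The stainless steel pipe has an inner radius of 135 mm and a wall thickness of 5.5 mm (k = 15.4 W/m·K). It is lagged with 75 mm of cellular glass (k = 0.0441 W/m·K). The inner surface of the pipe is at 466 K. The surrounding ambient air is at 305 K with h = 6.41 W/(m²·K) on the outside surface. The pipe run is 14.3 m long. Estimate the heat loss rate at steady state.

Q ≈ 1390 W

Per-layer cylindrical resistances, series-summed:
R_stainless steel pipe wall = ln(140.5/135)/(2π×15.4×14.3) = 2.886×10^-5 K/W
R_cellular glass = ln(215.5/140.5)/(2π×0.0441×14.3) = 0.108 K/W
R_outer film = 1/(h_o·2πr_oL) = 1/(6.41×2π×0.2155×14.3) = 0.008057 K/W
R_total = 0.116 K/W
Q = ΔT/R_total = 161/0.116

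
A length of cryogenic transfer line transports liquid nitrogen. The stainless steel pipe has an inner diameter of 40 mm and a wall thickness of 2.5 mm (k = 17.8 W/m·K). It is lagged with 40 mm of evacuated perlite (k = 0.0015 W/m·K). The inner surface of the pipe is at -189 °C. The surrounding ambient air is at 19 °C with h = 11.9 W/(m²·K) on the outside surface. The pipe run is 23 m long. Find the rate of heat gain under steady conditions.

Q ≈ 44 W

Per-layer cylindrical resistances, series-summed:
R_stainless steel pipe wall = ln(22.5/20)/(2π×17.8×23) = 4.579×10^-5 K/W
R_evacuated perlite = ln(62.5/22.5)/(2π×0.0015×23) = 4.713 K/W
R_outer film = 1/(h_o·2πr_oL) = 1/(11.9×2π×0.0625×23) = 0.009304 K/W
R_total = 4.722 K/W
Q = ΔT/R_total = 208/4.722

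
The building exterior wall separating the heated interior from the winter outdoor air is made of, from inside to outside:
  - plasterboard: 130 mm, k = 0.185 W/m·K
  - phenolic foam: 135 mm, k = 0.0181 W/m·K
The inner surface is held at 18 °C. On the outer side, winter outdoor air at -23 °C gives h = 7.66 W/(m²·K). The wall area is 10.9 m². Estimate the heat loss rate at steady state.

Model the wall as resistances in series:
R_plasterboard = L/(kA) = 0.13/(0.185×10.9) = 0.06447 K/W
R_phenolic foam = L/(kA) = 0.135/(0.0181×10.9) = 0.6843 K/W
R_outer film = 1/(h_o·A) = 1/(7.66×10.9) = 0.01198 K/W
R_total = 0.7607 K/W
Q = ΔT / R_total = 41 / 0.7607

Q ≈ 53.9 W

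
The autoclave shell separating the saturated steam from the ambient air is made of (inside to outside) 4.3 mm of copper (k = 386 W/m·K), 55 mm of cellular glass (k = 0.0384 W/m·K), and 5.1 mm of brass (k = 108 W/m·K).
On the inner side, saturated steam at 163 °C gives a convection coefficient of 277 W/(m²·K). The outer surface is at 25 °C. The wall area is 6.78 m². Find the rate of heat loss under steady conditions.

Thermal resistances in series:
R_inner film = 1/(h_i·A) = 1/(277×6.78) = 5.325×10^-4 K/W
R_copper = L/(kA) = 0.0043/(386×6.78) = 1.643×10^-6 K/W
R_cellular glass = L/(kA) = 0.055/(0.0384×6.78) = 0.2113 K/W
R_brass = L/(kA) = 0.0051/(108×6.78) = 6.965×10^-6 K/W
R_total = 0.2118 K/W
Q = ΔT / R_total = 138 / 0.2118

Q ≈ 652 W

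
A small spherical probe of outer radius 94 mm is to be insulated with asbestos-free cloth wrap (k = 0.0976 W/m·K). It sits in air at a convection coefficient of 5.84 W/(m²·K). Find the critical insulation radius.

For a sphere r_cr = 2k/h = 2×0.0976/5.84
r_cr = 33.4 mm; since the bare radius (94 mm) is above r_cr, any added insulation will reduce heat loss.

r_cr ≈ 33.4 mm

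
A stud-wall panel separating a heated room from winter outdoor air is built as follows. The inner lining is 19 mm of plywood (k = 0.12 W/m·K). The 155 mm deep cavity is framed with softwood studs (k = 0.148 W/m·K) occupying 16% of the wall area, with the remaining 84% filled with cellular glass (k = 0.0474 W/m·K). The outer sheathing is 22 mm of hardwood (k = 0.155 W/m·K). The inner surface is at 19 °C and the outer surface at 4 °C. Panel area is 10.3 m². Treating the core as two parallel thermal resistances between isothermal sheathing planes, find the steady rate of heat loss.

Sheathing layers in series; stud and cavity paths in parallel between them.
R_inner = 0.019/(0.12×10.3) = 0.01537 K/W
R_stud  = 0.155/(0.148×0.16×10.3) = 0.6355 K/W
R_cav   = 0.155/(0.0474×0.84×10.3) = 0.378 K/W
1/R_core = 1/R_stud + 1/R_cav → R_core = 0.237 K/W
R_outer = 0.022/(0.155×10.3) = 0.01378 K/W
R_total = 0.2662 K/W
Q = ΔT/R_total = 15/0.2662

Q ≈ 56.4 W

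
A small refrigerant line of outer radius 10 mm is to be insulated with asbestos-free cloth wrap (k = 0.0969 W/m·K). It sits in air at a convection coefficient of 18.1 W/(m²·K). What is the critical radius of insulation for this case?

For a cylinder r_cr = k/h = 0.0969/18.1
r_cr = 5.35 mm; since the bare radius (10 mm) is above r_cr, any added insulation will reduce heat loss.

r_cr ≈ 5.35 mm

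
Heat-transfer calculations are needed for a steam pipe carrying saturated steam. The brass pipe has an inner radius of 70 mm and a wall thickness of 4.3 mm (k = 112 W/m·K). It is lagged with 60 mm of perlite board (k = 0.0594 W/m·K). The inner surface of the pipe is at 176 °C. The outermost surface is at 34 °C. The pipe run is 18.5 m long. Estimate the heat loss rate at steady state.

Cylindrical conduction, so R = ln(r₂/r₁)/(2πkL) per layer, in series:
R_brass pipe wall = ln(74.3/70)/(2π×112×18.5) = 4.579×10^-6 K/W
R_perlite board = ln(134.3/74.3)/(2π×0.0594×18.5) = 0.08573 K/W
R_total = 0.08574 K/W
Q = ΔT/R_total = 142/0.08574

Q ≈ 1660 W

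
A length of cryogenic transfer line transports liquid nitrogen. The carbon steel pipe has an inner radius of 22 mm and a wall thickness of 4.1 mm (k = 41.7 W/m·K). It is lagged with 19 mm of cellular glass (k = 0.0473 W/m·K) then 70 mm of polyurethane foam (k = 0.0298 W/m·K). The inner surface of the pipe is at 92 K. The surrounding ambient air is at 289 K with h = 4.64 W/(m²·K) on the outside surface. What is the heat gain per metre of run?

Radial resistances (cylindrical: R_cond = ln(r_o/r_i)/(2πkL), R_conv = 1/(h·2πrL)):
R_carbon steel pipe wall = ln(26.1/22)/(2π×41.7×1) = 6.522×10^-4 K/W
R_cellular glass = ln(45.1/26.1)/(2π×0.0473×1) = 1.84 K/W
R_polyurethane foam = ln(115.1/45.1)/(2π×0.0298×1) = 5.004 K/W
R_outer film = 1/(h_o·2πr_oL) = 1/(4.64×2π×0.1151×1) = 0.298 K/W
R_total = 7.143 K/W
Q = ΔT/R_total = 197/7.143

q′ ≈ 27.6 W/m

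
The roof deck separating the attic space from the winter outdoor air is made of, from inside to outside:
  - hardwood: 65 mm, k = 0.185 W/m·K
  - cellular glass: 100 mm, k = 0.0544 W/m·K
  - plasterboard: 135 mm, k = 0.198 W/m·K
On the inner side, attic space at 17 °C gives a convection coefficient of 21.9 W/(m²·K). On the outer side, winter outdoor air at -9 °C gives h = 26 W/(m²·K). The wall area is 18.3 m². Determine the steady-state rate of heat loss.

Model the wall as resistances in series:
R_inner film = 1/(h_i·A) = 1/(21.9×18.3) = 0.002495 K/W
R_hardwood = L/(kA) = 0.065/(0.185×18.3) = 0.0192 K/W
R_cellular glass = L/(kA) = 0.1/(0.0544×18.3) = 0.1005 K/W
R_plasterboard = L/(kA) = 0.135/(0.198×18.3) = 0.03726 K/W
R_outer film = 1/(h_o·A) = 1/(26×18.3) = 0.002102 K/W
R_total = 0.1615 K/W
Q = ΔT / R_total = 26 / 0.1615

Q ≈ 161 W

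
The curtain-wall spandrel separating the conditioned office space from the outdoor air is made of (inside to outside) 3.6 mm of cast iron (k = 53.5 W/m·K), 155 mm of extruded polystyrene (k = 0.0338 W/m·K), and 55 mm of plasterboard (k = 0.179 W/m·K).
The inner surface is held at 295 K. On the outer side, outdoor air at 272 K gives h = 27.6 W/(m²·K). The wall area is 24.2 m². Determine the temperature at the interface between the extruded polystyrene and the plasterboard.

Using the resistance-network approach (series):
R_cast iron = L/(kA) = 0.0036/(53.5×24.2) = 2.781×10^-6 K/W
R_extruded polystyrene = L/(kA) = 0.155/(0.0338×24.2) = 0.1895 K/W
R_plasterboard = L/(kA) = 0.055/(0.179×24.2) = 0.0127 K/W
R_outer film = 1/(h_o·A) = 1/(27.6×24.2) = 0.001497 K/W
R_total = 0.2037 K/W;  Q = ΔT/R_total = 23/0.2037 = 112.9 W
T_interface = T_inner − Q·ΣR(inner→interface) = 295 − 113×0.1895

T ≈ 274 K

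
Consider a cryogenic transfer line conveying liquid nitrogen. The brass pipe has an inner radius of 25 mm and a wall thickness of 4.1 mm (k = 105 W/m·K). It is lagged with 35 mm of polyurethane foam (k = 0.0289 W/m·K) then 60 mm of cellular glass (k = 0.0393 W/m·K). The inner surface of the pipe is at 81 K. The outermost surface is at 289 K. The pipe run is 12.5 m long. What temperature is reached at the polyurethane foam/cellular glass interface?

Per-layer cylindrical resistances, series-summed:
R_brass pipe wall = ln(29.1/25)/(2π×105×12.5) = 1.841×10^-5 K/W
R_polyurethane foam = ln(64.1/29.1)/(2π×0.0289×12.5) = 0.3479 K/W
R_cellular glass = ln(124.1/64.1)/(2π×0.0393×12.5) = 0.214 K/W
R_total = 0.562 K/W
Q = ΔT/R_total = 208/0.562
Q = 370 W
T_interface = T_inner + Q·ΣR(inner→interface) = 81 + 370×0.3479

T ≈ 210 K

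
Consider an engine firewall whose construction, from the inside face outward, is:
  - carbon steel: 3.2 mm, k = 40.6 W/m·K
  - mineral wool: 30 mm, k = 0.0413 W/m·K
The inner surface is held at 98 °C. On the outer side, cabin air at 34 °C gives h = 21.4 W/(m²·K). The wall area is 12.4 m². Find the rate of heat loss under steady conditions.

Q ≈ 1030 W

Using the resistance-network approach (series):
R_carbon steel = L/(kA) = 0.0032/(40.6×12.4) = 6.356×10^-6 K/W
R_mineral wool = L/(kA) = 0.03/(0.0413×12.4) = 0.05858 K/W
R_outer film = 1/(h_o·A) = 1/(21.4×12.4) = 0.003768 K/W
R_total = 0.06235 K/W
Q = ΔT / R_total = 64 / 0.06235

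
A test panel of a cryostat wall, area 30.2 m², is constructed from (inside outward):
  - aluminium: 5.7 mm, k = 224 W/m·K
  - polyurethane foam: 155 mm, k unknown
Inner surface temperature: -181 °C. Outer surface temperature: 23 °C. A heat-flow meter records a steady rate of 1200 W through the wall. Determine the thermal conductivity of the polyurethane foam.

k ≈ 0.0302 W/(m·K)

Series thermal resistances:
R_aluminium = L/(kA) = 0.0057/(224×30.2) = 8.426×10^-7 K/W
Sum of known resistances R_other = 8.426×10^-7 K/W
Total R = ΔT/Q = 204/1200 = 0.17 K/W
R_polyurethane foam = R_total − R_other = 0.17 K/W
k = L/(R·A) = 0.155/(0.17×30.2)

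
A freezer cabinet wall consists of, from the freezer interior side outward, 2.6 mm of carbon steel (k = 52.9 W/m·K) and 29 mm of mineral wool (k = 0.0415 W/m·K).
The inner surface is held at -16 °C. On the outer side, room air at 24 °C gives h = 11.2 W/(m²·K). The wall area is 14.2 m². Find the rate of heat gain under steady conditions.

Series thermal resistances:
R_carbon steel = L/(kA) = 0.0026/(52.9×14.2) = 3.461×10^-6 K/W
R_mineral wool = L/(kA) = 0.029/(0.0415×14.2) = 0.04921 K/W
R_outer film = 1/(h_o·A) = 1/(11.2×14.2) = 0.006288 K/W
R_total = 0.0555 K/W
Q = ΔT / R_total = 40 / 0.0555

Q ≈ 721 W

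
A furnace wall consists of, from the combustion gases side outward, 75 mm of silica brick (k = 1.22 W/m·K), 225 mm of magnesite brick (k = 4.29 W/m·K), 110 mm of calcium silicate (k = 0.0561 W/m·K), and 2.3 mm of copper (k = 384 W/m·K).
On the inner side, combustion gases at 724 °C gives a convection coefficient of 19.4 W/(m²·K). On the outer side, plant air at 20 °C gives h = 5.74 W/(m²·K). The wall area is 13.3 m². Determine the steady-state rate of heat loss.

Model the wall as resistances in series:
R_inner film = 1/(h_i·A) = 1/(19.4×13.3) = 0.003876 K/W
R_silica brick = L/(kA) = 0.075/(1.22×13.3) = 0.004622 K/W
R_magnesite brick = L/(kA) = 0.225/(4.29×13.3) = 0.003943 K/W
R_calcium silicate = L/(kA) = 0.11/(0.0561×13.3) = 0.1474 K/W
R_copper = L/(kA) = 0.0023/(384×13.3) = 4.503×10^-7 K/W
R_outer film = 1/(h_o·A) = 1/(5.74×13.3) = 0.0131 K/W
R_total = 0.173 K/W
Q = ΔT / R_total = 704 / 0.173

Q ≈ 4070 W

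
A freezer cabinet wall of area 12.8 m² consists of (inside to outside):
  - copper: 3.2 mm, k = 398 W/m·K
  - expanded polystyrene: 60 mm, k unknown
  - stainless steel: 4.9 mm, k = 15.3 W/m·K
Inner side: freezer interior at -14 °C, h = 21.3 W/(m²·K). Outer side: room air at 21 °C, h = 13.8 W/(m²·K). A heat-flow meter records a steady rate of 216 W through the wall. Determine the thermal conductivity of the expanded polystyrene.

Model the wall as resistances in series:
R_inner film = 1/(h_i·A) = 1/(21.3×12.8) = 0.003668 K/W
R_copper = L/(kA) = 0.0032/(398×12.8) = 6.281×10^-7 K/W
R_stainless steel = L/(kA) = 0.0049/(15.3×12.8) = 2.502×10^-5 K/W
R_outer film = 1/(h_o·A) = 1/(13.8×12.8) = 0.005661 K/W
Sum of known resistances R_other = 0.009355 K/W
Total R = ΔT/Q = 35/216 = 0.162 K/W
R_expanded polystyrene = R_total − R_other = 0.1527 K/W
k = L/(R·A) = 0.06/(0.1527×12.8)

k ≈ 0.0307 W/(m·K)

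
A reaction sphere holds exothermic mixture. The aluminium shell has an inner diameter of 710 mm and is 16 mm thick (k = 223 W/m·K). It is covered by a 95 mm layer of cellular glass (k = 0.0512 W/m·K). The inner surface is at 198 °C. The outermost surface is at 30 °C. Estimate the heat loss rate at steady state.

Radial (spherical) resistances in series:
R_aluminium shell = (1/0.355 − 1/0.371)/(4π×223) = 4.335×10^-5 K/W
R_cellular glass = (1/0.371 − 1/0.466)/(4π×0.0512) = 0.8541 K/W
R_total = 0.8541 K/W
Q = ΔT/R_total = 168/0.8541

Q ≈ 197 W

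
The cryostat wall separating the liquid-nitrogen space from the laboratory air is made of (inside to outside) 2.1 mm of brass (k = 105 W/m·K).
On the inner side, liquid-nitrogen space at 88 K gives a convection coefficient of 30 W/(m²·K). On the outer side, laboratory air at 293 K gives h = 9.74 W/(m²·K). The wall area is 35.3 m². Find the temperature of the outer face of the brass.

Series thermal resistances:
R_inner film = 1/(h_i·A) = 1/(30×35.3) = 9.443×10^-4 K/W
R_brass = L/(kA) = 0.0021/(105×35.3) = 5.666×10^-7 K/W
R_outer film = 1/(h_o·A) = 1/(9.74×35.3) = 0.002908 K/W
R_total = 0.003853 K/W;  Q = ΔT/R_total = 205/0.003853 = 53200 W
T_interface = T_inner + Q·ΣR(inner→interface) = 88 + 53200×9.449×10^-4

T ≈ 138 K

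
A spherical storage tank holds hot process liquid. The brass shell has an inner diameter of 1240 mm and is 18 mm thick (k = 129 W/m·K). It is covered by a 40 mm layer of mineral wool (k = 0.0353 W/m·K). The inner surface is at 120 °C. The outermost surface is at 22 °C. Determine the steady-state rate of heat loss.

For a spherical shell R = (1/r₁ − 1/r₂)/(4πk); film R = 1/(h·4πr²). In series:
R_brass shell = (1/0.62 − 1/0.638)/(4π×129) = 2.807×10^-5 K/W
R_mineral wool = (1/0.638 − 1/0.678)/(4π×0.0353) = 0.2085 K/W
R_total = 0.2085 K/W
Q = ΔT/R_total = 98/0.2085

Q ≈ 470 W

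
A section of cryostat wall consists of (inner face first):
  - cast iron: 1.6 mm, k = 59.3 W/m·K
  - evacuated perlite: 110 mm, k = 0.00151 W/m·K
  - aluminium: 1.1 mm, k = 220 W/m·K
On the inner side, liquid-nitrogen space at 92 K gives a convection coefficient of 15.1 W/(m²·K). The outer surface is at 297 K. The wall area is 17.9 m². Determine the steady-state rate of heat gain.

Q ≈ 50.3 W

Using the resistance-network approach (series):
R_inner film = 1/(h_i·A) = 1/(15.1×17.9) = 0.0037 K/W
R_cast iron = L/(kA) = 0.0016/(59.3×17.9) = 1.507×10^-6 K/W
R_evacuated perlite = L/(kA) = 0.11/(0.00151×17.9) = 4.07 K/W
R_aluminium = L/(kA) = 0.0011/(220×17.9) = 2.793×10^-7 K/W
R_total = 4.073 K/W
Q = ΔT / R_total = 205 / 4.073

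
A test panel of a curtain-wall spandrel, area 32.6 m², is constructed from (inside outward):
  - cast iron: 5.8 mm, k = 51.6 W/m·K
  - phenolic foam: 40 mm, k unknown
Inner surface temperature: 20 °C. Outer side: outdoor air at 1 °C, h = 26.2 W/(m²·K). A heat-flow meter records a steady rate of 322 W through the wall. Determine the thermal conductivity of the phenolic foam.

Using the resistance-network approach (series):
R_cast iron = L/(kA) = 0.0058/(51.6×32.6) = 3.448×10^-6 K/W
R_outer film = 1/(h_o·A) = 1/(26.2×32.6) = 0.001171 K/W
Sum of known resistances R_other = 0.001174 K/W
Total R = ΔT/Q = 19/322 = 0.05901 K/W
R_phenolic foam = R_total − R_other = 0.05783 K/W
k = L/(R·A) = 0.04/(0.05783×32.6)

k ≈ 0.0212 W/(m·K)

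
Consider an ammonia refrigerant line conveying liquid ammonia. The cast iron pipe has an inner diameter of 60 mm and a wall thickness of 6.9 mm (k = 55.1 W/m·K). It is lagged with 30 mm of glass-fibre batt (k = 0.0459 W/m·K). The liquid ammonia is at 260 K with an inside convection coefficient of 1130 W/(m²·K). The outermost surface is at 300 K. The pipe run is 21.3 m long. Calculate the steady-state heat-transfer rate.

Q ≈ 412 W

Cylindrical conduction, so R = ln(r₂/r₁)/(2πkL) per layer, in series:
R_inner film = 1/(h_i·2πr₁L) = 1/(1130×2π×0.03×21.3) = 2.204×10^-4 K/W
R_cast iron pipe wall = ln(36.9/30)/(2π×55.1×21.3) = 2.807×10^-5 K/W
R_glass-fibre batt = ln(66.9/36.9)/(2π×0.0459×21.3) = 0.09686 K/W
R_total = 0.09711 K/W
Q = ΔT/R_total = 40/0.09711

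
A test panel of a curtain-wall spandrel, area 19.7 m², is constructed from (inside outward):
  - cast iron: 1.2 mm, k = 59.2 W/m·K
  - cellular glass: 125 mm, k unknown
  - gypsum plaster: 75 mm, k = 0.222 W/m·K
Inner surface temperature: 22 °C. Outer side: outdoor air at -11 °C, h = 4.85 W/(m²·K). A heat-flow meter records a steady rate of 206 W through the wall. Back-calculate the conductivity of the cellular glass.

k ≈ 0.0479 W/(m·K)

Series thermal resistances:
R_cast iron = L/(kA) = 0.0012/(59.2×19.7) = 1.029×10^-6 K/W
R_gypsum plaster = L/(kA) = 0.075/(0.222×19.7) = 0.01715 K/W
R_outer film = 1/(h_o·A) = 1/(4.85×19.7) = 0.01047 K/W
Sum of known resistances R_other = 0.02762 K/W
Total R = ΔT/Q = 33/206 = 0.1602 K/W
R_cellular glass = R_total − R_other = 0.1326 K/W
k = L/(R·A) = 0.125/(0.1326×19.7)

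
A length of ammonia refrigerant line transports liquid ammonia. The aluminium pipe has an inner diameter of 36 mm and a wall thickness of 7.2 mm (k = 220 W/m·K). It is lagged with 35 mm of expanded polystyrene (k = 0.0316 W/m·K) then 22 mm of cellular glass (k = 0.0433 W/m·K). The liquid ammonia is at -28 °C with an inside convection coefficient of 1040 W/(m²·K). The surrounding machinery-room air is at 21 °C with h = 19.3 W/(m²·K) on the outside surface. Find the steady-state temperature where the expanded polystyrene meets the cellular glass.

T ≈ 10.2 °C

Radial resistances (cylindrical: R_cond = ln(r_o/r_i)/(2πkL), R_conv = 1/(h·2πrL)):
R_inner film = 1/(h_i·2πr₁L) = 1/(1040×2π×0.018×1) = 0.008502 K/W
R_aluminium pipe wall = ln(25.2/18)/(2π×220×1) = 2.434×10^-4 K/W
R_expanded polystyrene = ln(60.2/25.2)/(2π×0.0316×1) = 4.386 K/W
R_cellular glass = ln(82.2/60.2)/(2π×0.0433×1) = 1.145 K/W
R_outer film = 1/(h_o·2πr_oL) = 1/(19.3×2π×0.0822×1) = 0.1003 K/W
R_total = 5.64 K/W
Q = ΔT/R_total = 49/5.64
Q = 8.69 W/m
T_interface = T_inner + Q·ΣR(inner→interface) = -28 + 8.69×4.395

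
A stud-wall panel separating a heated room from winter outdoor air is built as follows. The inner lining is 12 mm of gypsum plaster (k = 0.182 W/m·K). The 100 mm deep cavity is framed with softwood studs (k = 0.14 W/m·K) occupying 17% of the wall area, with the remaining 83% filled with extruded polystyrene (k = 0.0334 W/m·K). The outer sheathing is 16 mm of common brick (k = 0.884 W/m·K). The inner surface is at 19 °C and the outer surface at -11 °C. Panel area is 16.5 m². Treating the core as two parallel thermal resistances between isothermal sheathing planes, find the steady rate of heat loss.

Q ≈ 244 W

Sheathing layers in series; stud and cavity paths in parallel between them.
R_inner = 0.012/(0.182×16.5) = 0.003996 K/W
R_stud  = 0.1/(0.14×0.17×16.5) = 0.2546 K/W
R_cav   = 0.1/(0.0334×0.83×16.5) = 0.2186 K/W
1/R_core = 1/R_stud + 1/R_cav → R_core = 0.1176 K/W
R_outer = 0.016/(0.884×16.5) = 0.001097 K/W
R_total = 0.1227 K/W
Q = ΔT/R_total = 30/0.1227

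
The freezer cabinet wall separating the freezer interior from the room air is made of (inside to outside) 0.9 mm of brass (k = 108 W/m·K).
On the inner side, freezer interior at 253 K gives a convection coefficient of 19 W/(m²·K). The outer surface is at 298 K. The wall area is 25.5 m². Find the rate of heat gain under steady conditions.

Using the resistance-network approach (series):
R_inner film = 1/(h_i·A) = 1/(19×25.5) = 0.002064 K/W
R_brass = L/(kA) = 0.0009/(108×25.5) = 3.268×10^-7 K/W
R_total = 0.002064 K/W
Q = ΔT / R_total = 45 / 0.002064

Q ≈ 21800 W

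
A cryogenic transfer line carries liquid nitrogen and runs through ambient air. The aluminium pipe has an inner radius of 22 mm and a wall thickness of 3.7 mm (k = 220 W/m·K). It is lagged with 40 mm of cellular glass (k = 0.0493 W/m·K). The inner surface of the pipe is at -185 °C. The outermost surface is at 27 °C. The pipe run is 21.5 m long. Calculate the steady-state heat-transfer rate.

Q ≈ 1500 W

Treating each annulus and film as a series resistance:
R_aluminium pipe wall = ln(25.7/22)/(2π×220×21.5) = 5.231×10^-6 K/W
R_cellular glass = ln(65.7/25.7)/(2π×0.0493×21.5) = 0.1409 K/W
R_total = 0.1409 K/W
Q = ΔT/R_total = 212/0.1409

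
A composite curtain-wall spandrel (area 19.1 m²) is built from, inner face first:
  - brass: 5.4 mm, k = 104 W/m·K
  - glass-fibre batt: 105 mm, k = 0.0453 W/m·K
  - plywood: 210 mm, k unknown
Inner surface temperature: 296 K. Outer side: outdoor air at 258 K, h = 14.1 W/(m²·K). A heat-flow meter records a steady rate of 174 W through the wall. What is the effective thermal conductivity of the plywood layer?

k ≈ 0.118 W/(m·K)

Model the wall as resistances in series:
R_brass = L/(kA) = 0.0054/(104×19.1) = 2.718×10^-6 K/W
R_glass-fibre batt = L/(kA) = 0.105/(0.0453×19.1) = 0.1214 K/W
R_outer film = 1/(h_o·A) = 1/(14.1×19.1) = 0.003713 K/W
Sum of known resistances R_other = 0.1251 K/W
Total R = ΔT/Q = 38/174 = 0.2184 K/W
R_plywood = R_total − R_other = 0.09332 K/W
k = L/(R·A) = 0.21/(0.09332×19.1)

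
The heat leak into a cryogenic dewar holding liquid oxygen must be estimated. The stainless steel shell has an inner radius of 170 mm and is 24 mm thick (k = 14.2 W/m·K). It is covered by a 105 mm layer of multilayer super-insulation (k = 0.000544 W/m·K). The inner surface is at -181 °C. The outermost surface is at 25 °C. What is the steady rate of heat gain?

For a spherical shell R = (1/r₁ − 1/r₂)/(4πk); film R = 1/(h·4πr²). In series:
R_stainless steel shell = (1/0.17 − 1/0.194)/(4π×14.2) = 0.004078 K/W
R_multilayer super-insulation = (1/0.194 − 1/0.299)/(4π×0.000544) = 264.8 K/W
R_total = 264.8 K/W
Q = ΔT/R_total = 206/264.8

Q ≈ 0.778 W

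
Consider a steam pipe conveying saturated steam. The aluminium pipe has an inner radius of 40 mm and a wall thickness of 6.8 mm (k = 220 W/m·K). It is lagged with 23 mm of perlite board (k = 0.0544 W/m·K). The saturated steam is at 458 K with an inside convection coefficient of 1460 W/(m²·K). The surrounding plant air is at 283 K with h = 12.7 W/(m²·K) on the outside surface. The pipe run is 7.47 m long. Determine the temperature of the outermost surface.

Per-layer cylindrical resistances, series-summed:
R_inner film = 1/(h_i·2πr₁L) = 1/(1460×2π×0.04×7.47) = 3.648×10^-4 K/W
R_aluminium pipe wall = ln(46.8/40)/(2π×220×7.47) = 1.521×10^-5 K/W
R_perlite board = ln(69.8/46.8)/(2π×0.0544×7.47) = 0.1566 K/W
R_outer film = 1/(h_o·2πr_oL) = 1/(12.7×2π×0.0698×7.47) = 0.02403 K/W
R_total = 0.181 K/W
Q = ΔT/R_total = 175/0.181
Q = 967 W
T_interface = T_inner − Q·ΣR(inner→interface) = 458 − 967×0.1569

T ≈ 306 K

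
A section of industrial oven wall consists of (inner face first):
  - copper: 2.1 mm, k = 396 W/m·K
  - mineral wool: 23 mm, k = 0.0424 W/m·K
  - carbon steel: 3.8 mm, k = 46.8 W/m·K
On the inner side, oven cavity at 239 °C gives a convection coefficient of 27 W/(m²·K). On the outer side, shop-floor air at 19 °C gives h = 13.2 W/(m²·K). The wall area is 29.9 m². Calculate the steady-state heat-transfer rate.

Treating each layer as a thermal resistance in series:
R_inner film = 1/(h_i·A) = 1/(27×29.9) = 0.001239 K/W
R_copper = L/(kA) = 0.0021/(396×29.9) = 1.774×10^-7 K/W
R_mineral wool = L/(kA) = 0.023/(0.0424×29.9) = 0.01814 K/W
R_carbon steel = L/(kA) = 0.0038/(46.8×29.9) = 2.716×10^-6 K/W
R_outer film = 1/(h_o·A) = 1/(13.2×29.9) = 0.002534 K/W
R_total = 0.02192 K/W
Q = ΔT / R_total = 220 / 0.02192

Q ≈ 10000 W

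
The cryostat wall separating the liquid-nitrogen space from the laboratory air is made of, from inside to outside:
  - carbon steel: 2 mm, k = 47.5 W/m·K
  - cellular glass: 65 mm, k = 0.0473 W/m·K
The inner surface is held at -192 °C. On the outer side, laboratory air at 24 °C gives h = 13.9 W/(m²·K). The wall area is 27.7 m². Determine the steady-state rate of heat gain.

Q ≈ 4140 W

Using the resistance-network approach (series):
R_carbon steel = L/(kA) = 0.002/(47.5×27.7) = 1.52×10^-6 K/W
R_cellular glass = L/(kA) = 0.065/(0.0473×27.7) = 0.04961 K/W
R_outer film = 1/(h_o·A) = 1/(13.9×27.7) = 0.002597 K/W
R_total = 0.05221 K/W
Q = ΔT / R_total = 216 / 0.05221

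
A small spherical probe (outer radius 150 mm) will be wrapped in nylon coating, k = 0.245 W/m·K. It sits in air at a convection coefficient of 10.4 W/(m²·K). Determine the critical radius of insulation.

For a sphere r_cr = 2k/h = 2×0.245/10.4
r_cr = 47.1 mm; since the bare radius (150 mm) is above r_cr, any added insulation will reduce heat loss.

r_cr ≈ 47.1 mm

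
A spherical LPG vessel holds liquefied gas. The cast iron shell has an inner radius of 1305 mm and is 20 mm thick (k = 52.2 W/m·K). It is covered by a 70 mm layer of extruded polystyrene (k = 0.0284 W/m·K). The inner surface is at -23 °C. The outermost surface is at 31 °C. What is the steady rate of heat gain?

Q ≈ 509 W

For a spherical shell R = (1/r₁ − 1/r₂)/(4πk); film R = 1/(h·4πr²). In series:
R_cast iron shell = (1/1.305 − 1/1.325)/(4π×52.2) = 1.763×10^-5 K/W
R_extruded polystyrene = (1/1.325 − 1/1.395)/(4π×0.0284) = 0.1061 K/W
R_total = 0.1061 K/W
Q = ΔT/R_total = 54/0.1061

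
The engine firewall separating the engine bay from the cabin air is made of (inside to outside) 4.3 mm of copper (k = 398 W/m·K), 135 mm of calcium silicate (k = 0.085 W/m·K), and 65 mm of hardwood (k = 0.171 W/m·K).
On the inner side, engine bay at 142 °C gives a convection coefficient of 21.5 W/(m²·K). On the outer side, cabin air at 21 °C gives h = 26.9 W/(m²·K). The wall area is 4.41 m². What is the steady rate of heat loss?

Q ≈ 260 W

Using the resistance-network approach (series):
R_inner film = 1/(h_i·A) = 1/(21.5×4.41) = 0.01055 K/W
R_copper = L/(kA) = 0.0043/(398×4.41) = 2.45×10^-6 K/W
R_calcium silicate = L/(kA) = 0.135/(0.085×4.41) = 0.3601 K/W
R_hardwood = L/(kA) = 0.065/(0.171×4.41) = 0.08619 K/W
R_outer film = 1/(h_o·A) = 1/(26.9×4.41) = 0.00843 K/W
R_total = 0.4653 K/W
Q = ΔT / R_total = 121 / 0.4653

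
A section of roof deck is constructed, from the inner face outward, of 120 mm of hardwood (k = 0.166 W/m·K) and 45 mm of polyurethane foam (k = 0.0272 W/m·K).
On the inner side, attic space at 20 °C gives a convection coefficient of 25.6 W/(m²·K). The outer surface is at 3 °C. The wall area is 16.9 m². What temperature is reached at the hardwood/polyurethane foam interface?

T ≈ 14.6 °C

Thermal resistances in series:
R_inner film = 1/(h_i·A) = 1/(25.6×16.9) = 0.002311 K/W
R_hardwood = L/(kA) = 0.12/(0.166×16.9) = 0.04277 K/W
R_polyurethane foam = L/(kA) = 0.045/(0.0272×16.9) = 0.09789 K/W
R_total = 0.143 K/W;  Q = ΔT/R_total = 17/0.143 = 118.9 W
T_interface = T_inner − Q·ΣR(inner→interface) = 20 − 119×0.04509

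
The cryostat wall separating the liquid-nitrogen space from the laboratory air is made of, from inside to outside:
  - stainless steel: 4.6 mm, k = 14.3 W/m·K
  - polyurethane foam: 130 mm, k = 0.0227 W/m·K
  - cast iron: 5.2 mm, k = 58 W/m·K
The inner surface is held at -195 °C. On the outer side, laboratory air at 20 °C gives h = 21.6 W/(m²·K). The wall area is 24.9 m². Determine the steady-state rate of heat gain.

Thermal resistances in series:
R_stainless steel = L/(kA) = 0.0046/(14.3×24.9) = 1.292×10^-5 K/W
R_polyurethane foam = L/(kA) = 0.13/(0.0227×24.9) = 0.23 K/W
R_cast iron = L/(kA) = 0.0052/(58×24.9) = 3.601×10^-6 K/W
R_outer film = 1/(h_o·A) = 1/(21.6×24.9) = 0.001859 K/W
R_total = 0.2319 K/W
Q = ΔT / R_total = 215 / 0.2319

Q ≈ 927 W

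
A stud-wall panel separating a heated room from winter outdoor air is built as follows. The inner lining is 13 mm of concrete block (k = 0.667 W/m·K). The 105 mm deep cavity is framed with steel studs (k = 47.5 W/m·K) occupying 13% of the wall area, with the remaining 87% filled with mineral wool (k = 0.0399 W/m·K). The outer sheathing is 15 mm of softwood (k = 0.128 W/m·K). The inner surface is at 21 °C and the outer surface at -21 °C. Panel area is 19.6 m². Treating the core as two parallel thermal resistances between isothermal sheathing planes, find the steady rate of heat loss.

Sheathing layers in series; stud and cavity paths in parallel between them.
R_inner = 0.013/(0.667×19.6) = 9.944×10^-4 K/W
R_stud  = 0.105/(47.5×0.13×19.6) = 8.676×10^-4 K/W
R_cav   = 0.105/(0.0399×0.87×19.6) = 0.1543 K/W
1/R_core = 1/R_stud + 1/R_cav → R_core = 8.627×10^-4 K/W
R_outer = 0.015/(0.128×19.6) = 0.005979 K/W
R_total = 0.007836 K/W
Q = ΔT/R_total = 42/0.007836

Q ≈ 5360 W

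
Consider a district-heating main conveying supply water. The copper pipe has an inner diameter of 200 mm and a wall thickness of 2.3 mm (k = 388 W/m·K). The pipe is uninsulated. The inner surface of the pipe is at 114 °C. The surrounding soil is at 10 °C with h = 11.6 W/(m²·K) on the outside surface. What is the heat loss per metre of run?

Treating each annulus and film as a series resistance:
R_copper pipe wall = ln(102.3/100)/(2π×388×1) = 9.328×10^-6 K/W
R_outer film = 1/(h_o·2πr_oL) = 1/(11.6×2π×0.1023×1) = 0.1341 K/W
R_total = 0.1341 K/W
Q = ΔT/R_total = 104/0.1341

q′ ≈ 775 W/m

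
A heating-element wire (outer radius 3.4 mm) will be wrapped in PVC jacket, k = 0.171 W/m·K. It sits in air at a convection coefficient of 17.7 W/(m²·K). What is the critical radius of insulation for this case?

For a cylinder r_cr = k/h = 0.171/17.7
r_cr = 9.66 mm; since the bare radius (3.4 mm) is below r_cr, adding a thin layer of insulation will *increase* heat loss.

r_cr ≈ 9.66 mm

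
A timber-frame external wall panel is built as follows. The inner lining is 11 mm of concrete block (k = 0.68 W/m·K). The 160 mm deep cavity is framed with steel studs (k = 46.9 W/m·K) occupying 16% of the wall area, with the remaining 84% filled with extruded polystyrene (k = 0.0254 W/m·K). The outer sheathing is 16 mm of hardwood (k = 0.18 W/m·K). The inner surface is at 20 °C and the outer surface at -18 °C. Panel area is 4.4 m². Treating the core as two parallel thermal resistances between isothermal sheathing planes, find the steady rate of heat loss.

Sheathing layers in series; stud and cavity paths in parallel between them.
R_inner = 0.011/(0.68×4.4) = 0.003676 K/W
R_stud  = 0.16/(46.9×0.16×4.4) = 0.004846 K/W
R_cav   = 0.16/(0.0254×0.84×4.4) = 1.704 K/W
1/R_core = 1/R_stud + 1/R_cav → R_core = 0.004832 K/W
R_outer = 0.016/(0.18×4.4) = 0.0202 K/W
R_total = 0.02871 K/W
Q = ΔT/R_total = 38/0.02871

Q ≈ 1320 W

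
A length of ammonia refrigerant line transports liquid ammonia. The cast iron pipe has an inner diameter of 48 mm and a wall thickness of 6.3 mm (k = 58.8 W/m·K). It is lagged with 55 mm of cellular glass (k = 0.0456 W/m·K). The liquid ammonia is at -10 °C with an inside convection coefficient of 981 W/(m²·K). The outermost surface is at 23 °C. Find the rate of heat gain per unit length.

Cylindrical conduction, so R = ln(r₂/r₁)/(2πkL) per layer, in series:
R_inner film = 1/(h_i·2πr₁L) = 1/(981×2π×0.024×1) = 0.00676 K/W
R_cast iron pipe wall = ln(30.3/24)/(2π×58.8×1) = 6.309×10^-4 K/W
R_cellular glass = ln(85.3/30.3)/(2π×0.0456×1) = 3.612 K/W
R_total = 3.62 K/W
Q = ΔT/R_total = 33/3.62

q′ ≈ 9.12 W/m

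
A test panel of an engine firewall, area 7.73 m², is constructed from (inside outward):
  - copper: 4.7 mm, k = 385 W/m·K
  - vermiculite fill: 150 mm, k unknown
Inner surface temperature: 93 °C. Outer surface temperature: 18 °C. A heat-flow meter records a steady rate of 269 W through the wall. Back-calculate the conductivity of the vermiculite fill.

Model the wall as resistances in series:
R_copper = L/(kA) = 0.0047/(385×7.73) = 1.579×10^-6 K/W
Sum of known resistances R_other = 1.579×10^-6 K/W
Total R = ΔT/Q = 75/269 = 0.2788 K/W
R_vermiculite fill = R_total − R_other = 0.2788 K/W
k = L/(R·A) = 0.15/(0.2788×7.73)

k ≈ 0.0696 W/(m·K)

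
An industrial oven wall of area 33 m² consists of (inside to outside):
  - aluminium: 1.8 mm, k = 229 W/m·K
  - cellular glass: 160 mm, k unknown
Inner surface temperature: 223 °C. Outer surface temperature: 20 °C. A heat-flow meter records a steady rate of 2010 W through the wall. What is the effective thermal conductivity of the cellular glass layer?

k ≈ 0.048 W/(m·K)

Treating each layer as a thermal resistance in series:
R_aluminium = L/(kA) = 0.0018/(229×33) = 2.382×10^-7 K/W
Sum of known resistances R_other = 2.382×10^-7 K/W
Total R = ΔT/Q = 203/2010 = 0.101 K/W
R_cellular glass = R_total − R_other = 0.101 K/W
k = L/(R·A) = 0.16/(0.101×33)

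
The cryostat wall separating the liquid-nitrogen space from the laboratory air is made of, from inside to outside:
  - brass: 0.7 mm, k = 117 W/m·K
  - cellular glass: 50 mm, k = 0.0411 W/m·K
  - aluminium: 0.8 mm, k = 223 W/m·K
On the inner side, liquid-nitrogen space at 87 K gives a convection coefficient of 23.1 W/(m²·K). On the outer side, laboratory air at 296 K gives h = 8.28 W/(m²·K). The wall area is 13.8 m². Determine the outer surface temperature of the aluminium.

T ≈ 278 K

Using the resistance-network approach (series):
R_inner film = 1/(h_i·A) = 1/(23.1×13.8) = 0.003137 K/W
R_brass = L/(kA) = 0.0007/(117×13.8) = 4.335×10^-7 K/W
R_cellular glass = L/(kA) = 0.05/(0.0411×13.8) = 0.08816 K/W
R_aluminium = L/(kA) = 0.0008/(223×13.8) = 2.6×10^-7 K/W
R_outer film = 1/(h_o·A) = 1/(8.28×13.8) = 0.008752 K/W
R_total = 0.1 K/W;  Q = ΔT/R_total = 209/0.1 = 2089 W
T_interface = T_inner + Q·ΣR(inner→interface) = 87 + 2090×0.09129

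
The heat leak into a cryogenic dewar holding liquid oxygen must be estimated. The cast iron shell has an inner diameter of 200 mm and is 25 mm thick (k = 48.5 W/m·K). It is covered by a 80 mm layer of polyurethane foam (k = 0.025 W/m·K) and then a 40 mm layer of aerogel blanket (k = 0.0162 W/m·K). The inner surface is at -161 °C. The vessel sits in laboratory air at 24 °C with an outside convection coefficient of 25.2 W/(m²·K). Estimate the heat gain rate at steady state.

Q ≈ 13.3 W

Radial (spherical) resistances in series:
R_cast iron shell = (1/0.1 − 1/0.125)/(4π×48.5) = 0.003282 K/W
R_polyurethane foam = (1/0.125 − 1/0.205)/(4π×0.025) = 9.937 K/W
R_aerogel blanket = (1/0.205 − 1/0.245)/(4π×0.0162) = 3.912 K/W
R_outer film = 1/(h·4πr_o²) = 1/(25.2×4π×0.245²) = 0.05261 K/W
R_total = 13.91 K/W
Q = ΔT/R_total = 185/13.91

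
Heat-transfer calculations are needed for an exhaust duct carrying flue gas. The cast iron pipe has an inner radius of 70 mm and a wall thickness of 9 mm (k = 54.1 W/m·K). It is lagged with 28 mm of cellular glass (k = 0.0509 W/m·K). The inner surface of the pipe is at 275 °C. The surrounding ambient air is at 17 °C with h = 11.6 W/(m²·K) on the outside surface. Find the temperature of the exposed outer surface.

Treating each annulus and film as a series resistance:
R_cast iron pipe wall = ln(79/70)/(2π×54.1×1) = 3.558×10^-4 K/W
R_cellular glass = ln(107/79)/(2π×0.0509×1) = 0.9486 K/W
R_outer film = 1/(h_o·2πr_oL) = 1/(11.6×2π×0.107×1) = 0.1282 K/W
R_total = 1.077 K/W
Q = ΔT/R_total = 258/1.077
Q = 240 W/m
T_interface = T_inner − Q·ΣR(inner→interface) = 275 − 240×0.949

T ≈ 47.7 °C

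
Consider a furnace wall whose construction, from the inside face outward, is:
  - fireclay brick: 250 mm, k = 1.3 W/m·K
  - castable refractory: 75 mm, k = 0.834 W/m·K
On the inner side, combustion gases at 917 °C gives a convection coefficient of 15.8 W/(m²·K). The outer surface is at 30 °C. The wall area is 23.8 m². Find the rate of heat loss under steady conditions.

Q ≈ 61100 W

Model the wall as resistances in series:
R_inner film = 1/(h_i·A) = 1/(15.8×23.8) = 0.002659 K/W
R_fireclay brick = L/(kA) = 0.25/(1.3×23.8) = 0.00808 K/W
R_castable refractory = L/(kA) = 0.075/(0.834×23.8) = 0.003778 K/W
R_total = 0.01452 K/W
Q = ΔT / R_total = 887 / 0.01452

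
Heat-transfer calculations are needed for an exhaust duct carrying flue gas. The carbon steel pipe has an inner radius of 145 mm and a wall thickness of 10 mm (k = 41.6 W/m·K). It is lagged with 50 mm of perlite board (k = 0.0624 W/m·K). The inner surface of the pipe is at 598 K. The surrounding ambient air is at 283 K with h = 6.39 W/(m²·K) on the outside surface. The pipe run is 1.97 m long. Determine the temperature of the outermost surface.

T ≈ 329 K

Treating each annulus and film as a series resistance:
R_carbon steel pipe wall = ln(155/145)/(2π×41.6×1.97) = 1.295×10^-4 K/W
R_perlite board = ln(205/155)/(2π×0.0624×1.97) = 0.362 K/W
R_outer film = 1/(h_o·2πr_oL) = 1/(6.39×2π×0.205×1.97) = 0.06167 K/W
R_total = 0.4238 K/W
Q = ΔT/R_total = 315/0.4238
Q = 743 W
T_interface = T_inner − Q·ΣR(inner→interface) = 598 − 743×0.3621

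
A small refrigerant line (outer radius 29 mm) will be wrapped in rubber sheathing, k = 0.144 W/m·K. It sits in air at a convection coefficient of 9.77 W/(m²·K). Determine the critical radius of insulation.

r_cr ≈ 14.7 mm

For a cylinder r_cr = k/h = 0.144/9.77
r_cr = 14.7 mm; since the bare radius (29 mm) is above r_cr, any added insulation will reduce heat loss.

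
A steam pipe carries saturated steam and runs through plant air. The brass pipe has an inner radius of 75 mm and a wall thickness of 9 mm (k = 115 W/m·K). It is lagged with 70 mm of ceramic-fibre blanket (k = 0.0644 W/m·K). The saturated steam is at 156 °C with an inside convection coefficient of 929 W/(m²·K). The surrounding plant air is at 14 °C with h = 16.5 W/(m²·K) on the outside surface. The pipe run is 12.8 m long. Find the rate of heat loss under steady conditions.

Radial resistances (cylindrical: R_cond = ln(r_o/r_i)/(2πkL), R_conv = 1/(h·2πrL)):
R_inner film = 1/(h_i·2πr₁L) = 1/(929×2π×0.075×12.8) = 1.785×10^-4 K/W
R_brass pipe wall = ln(84/75)/(2π×115×12.8) = 1.225×10^-5 K/W
R_ceramic-fibre blanket = ln(154/84)/(2π×0.0644×12.8) = 0.117 K/W
R_outer film = 1/(h_o·2πr_oL) = 1/(16.5×2π×0.154×12.8) = 0.004893 K/W
R_total = 0.1221 K/W
Q = ΔT/R_total = 142/0.1221

Q ≈ 1160 W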